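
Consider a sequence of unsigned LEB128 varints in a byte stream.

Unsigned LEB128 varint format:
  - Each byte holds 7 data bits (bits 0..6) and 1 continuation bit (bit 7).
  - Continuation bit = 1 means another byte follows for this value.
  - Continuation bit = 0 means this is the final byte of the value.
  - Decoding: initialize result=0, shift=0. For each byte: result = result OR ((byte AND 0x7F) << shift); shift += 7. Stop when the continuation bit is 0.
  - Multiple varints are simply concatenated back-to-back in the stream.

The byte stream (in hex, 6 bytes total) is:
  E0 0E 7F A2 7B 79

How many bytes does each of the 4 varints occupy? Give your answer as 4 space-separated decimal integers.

Answer: 2 1 2 1

Derivation:
  byte[0]=0xE0 cont=1 payload=0x60=96: acc |= 96<<0 -> acc=96 shift=7
  byte[1]=0x0E cont=0 payload=0x0E=14: acc |= 14<<7 -> acc=1888 shift=14 [end]
Varint 1: bytes[0:2] = E0 0E -> value 1888 (2 byte(s))
  byte[2]=0x7F cont=0 payload=0x7F=127: acc |= 127<<0 -> acc=127 shift=7 [end]
Varint 2: bytes[2:3] = 7F -> value 127 (1 byte(s))
  byte[3]=0xA2 cont=1 payload=0x22=34: acc |= 34<<0 -> acc=34 shift=7
  byte[4]=0x7B cont=0 payload=0x7B=123: acc |= 123<<7 -> acc=15778 shift=14 [end]
Varint 3: bytes[3:5] = A2 7B -> value 15778 (2 byte(s))
  byte[5]=0x79 cont=0 payload=0x79=121: acc |= 121<<0 -> acc=121 shift=7 [end]
Varint 4: bytes[5:6] = 79 -> value 121 (1 byte(s))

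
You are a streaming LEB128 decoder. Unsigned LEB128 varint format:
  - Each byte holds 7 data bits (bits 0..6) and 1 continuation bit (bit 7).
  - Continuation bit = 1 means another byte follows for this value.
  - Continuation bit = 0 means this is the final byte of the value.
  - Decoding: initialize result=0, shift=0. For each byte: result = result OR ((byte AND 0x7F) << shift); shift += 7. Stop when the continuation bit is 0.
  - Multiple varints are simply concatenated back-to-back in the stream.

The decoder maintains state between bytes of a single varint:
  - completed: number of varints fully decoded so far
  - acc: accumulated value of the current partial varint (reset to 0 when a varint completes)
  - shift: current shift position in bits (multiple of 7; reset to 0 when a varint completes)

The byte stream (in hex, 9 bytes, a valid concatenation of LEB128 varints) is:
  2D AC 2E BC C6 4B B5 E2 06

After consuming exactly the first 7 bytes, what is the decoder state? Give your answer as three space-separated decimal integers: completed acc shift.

Answer: 3 53 7

Derivation:
byte[0]=0x2D cont=0 payload=0x2D: varint #1 complete (value=45); reset -> completed=1 acc=0 shift=0
byte[1]=0xAC cont=1 payload=0x2C: acc |= 44<<0 -> completed=1 acc=44 shift=7
byte[2]=0x2E cont=0 payload=0x2E: varint #2 complete (value=5932); reset -> completed=2 acc=0 shift=0
byte[3]=0xBC cont=1 payload=0x3C: acc |= 60<<0 -> completed=2 acc=60 shift=7
byte[4]=0xC6 cont=1 payload=0x46: acc |= 70<<7 -> completed=2 acc=9020 shift=14
byte[5]=0x4B cont=0 payload=0x4B: varint #3 complete (value=1237820); reset -> completed=3 acc=0 shift=0
byte[6]=0xB5 cont=1 payload=0x35: acc |= 53<<0 -> completed=3 acc=53 shift=7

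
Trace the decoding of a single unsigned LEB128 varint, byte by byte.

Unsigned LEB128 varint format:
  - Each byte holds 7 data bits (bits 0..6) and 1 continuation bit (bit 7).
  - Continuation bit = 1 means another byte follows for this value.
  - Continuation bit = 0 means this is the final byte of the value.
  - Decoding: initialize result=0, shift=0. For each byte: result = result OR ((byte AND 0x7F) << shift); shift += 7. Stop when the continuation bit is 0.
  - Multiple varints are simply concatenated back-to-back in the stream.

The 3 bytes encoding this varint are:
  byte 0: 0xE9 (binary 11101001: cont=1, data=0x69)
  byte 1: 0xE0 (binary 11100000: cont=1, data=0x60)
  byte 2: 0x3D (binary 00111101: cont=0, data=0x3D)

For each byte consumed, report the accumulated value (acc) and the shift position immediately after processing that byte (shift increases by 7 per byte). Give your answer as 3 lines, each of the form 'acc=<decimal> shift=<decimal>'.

byte 0=0xE9: payload=0x69=105, contrib = 105<<0 = 105; acc -> 105, shift -> 7
byte 1=0xE0: payload=0x60=96, contrib = 96<<7 = 12288; acc -> 12393, shift -> 14
byte 2=0x3D: payload=0x3D=61, contrib = 61<<14 = 999424; acc -> 1011817, shift -> 21

Answer: acc=105 shift=7
acc=12393 shift=14
acc=1011817 shift=21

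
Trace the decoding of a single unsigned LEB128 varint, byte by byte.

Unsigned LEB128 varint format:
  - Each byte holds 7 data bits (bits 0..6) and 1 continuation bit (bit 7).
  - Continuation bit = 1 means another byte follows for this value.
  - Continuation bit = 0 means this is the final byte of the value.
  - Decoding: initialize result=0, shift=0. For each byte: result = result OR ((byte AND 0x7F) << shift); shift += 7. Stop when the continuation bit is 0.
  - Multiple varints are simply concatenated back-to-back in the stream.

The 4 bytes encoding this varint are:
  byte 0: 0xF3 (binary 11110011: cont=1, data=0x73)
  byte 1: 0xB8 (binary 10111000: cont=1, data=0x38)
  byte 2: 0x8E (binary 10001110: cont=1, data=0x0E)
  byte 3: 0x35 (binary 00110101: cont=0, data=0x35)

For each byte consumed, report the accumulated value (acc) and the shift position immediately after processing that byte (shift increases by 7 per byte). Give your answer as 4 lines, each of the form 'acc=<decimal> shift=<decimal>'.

Answer: acc=115 shift=7
acc=7283 shift=14
acc=236659 shift=21
acc=111385715 shift=28

Derivation:
byte 0=0xF3: payload=0x73=115, contrib = 115<<0 = 115; acc -> 115, shift -> 7
byte 1=0xB8: payload=0x38=56, contrib = 56<<7 = 7168; acc -> 7283, shift -> 14
byte 2=0x8E: payload=0x0E=14, contrib = 14<<14 = 229376; acc -> 236659, shift -> 21
byte 3=0x35: payload=0x35=53, contrib = 53<<21 = 111149056; acc -> 111385715, shift -> 28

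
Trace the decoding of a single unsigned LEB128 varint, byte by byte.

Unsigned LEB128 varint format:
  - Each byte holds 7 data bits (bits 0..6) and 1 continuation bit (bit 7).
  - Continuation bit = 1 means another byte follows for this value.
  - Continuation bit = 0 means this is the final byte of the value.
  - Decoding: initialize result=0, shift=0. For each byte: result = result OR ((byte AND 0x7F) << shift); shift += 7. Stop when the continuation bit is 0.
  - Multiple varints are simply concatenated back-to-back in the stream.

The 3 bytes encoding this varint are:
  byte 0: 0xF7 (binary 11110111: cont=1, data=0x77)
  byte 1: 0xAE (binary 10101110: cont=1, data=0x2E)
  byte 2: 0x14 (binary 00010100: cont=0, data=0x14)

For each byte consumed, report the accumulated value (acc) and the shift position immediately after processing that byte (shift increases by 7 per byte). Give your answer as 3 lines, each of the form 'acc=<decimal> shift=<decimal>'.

byte 0=0xF7: payload=0x77=119, contrib = 119<<0 = 119; acc -> 119, shift -> 7
byte 1=0xAE: payload=0x2E=46, contrib = 46<<7 = 5888; acc -> 6007, shift -> 14
byte 2=0x14: payload=0x14=20, contrib = 20<<14 = 327680; acc -> 333687, shift -> 21

Answer: acc=119 shift=7
acc=6007 shift=14
acc=333687 shift=21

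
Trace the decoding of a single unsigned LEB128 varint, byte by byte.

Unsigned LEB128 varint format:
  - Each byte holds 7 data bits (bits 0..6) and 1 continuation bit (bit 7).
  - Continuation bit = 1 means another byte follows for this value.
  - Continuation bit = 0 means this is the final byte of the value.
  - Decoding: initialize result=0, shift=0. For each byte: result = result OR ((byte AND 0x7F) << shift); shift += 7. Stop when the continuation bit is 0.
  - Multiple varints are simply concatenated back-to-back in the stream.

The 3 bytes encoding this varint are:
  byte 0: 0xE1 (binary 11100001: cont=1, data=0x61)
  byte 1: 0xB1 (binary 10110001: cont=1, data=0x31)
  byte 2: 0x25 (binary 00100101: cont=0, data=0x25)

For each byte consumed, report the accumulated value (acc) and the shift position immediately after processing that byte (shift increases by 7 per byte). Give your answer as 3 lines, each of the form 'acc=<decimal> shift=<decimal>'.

byte 0=0xE1: payload=0x61=97, contrib = 97<<0 = 97; acc -> 97, shift -> 7
byte 1=0xB1: payload=0x31=49, contrib = 49<<7 = 6272; acc -> 6369, shift -> 14
byte 2=0x25: payload=0x25=37, contrib = 37<<14 = 606208; acc -> 612577, shift -> 21

Answer: acc=97 shift=7
acc=6369 shift=14
acc=612577 shift=21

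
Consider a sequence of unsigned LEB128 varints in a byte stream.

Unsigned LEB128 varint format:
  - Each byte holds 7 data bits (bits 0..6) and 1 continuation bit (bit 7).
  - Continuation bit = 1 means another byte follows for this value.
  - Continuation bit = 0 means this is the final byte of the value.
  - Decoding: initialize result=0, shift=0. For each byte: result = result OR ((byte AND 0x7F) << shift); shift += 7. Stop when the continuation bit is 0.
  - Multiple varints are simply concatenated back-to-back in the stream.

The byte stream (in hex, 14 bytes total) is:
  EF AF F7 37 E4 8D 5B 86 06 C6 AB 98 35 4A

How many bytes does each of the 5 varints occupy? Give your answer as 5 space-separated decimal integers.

  byte[0]=0xEF cont=1 payload=0x6F=111: acc |= 111<<0 -> acc=111 shift=7
  byte[1]=0xAF cont=1 payload=0x2F=47: acc |= 47<<7 -> acc=6127 shift=14
  byte[2]=0xF7 cont=1 payload=0x77=119: acc |= 119<<14 -> acc=1955823 shift=21
  byte[3]=0x37 cont=0 payload=0x37=55: acc |= 55<<21 -> acc=117299183 shift=28 [end]
Varint 1: bytes[0:4] = EF AF F7 37 -> value 117299183 (4 byte(s))
  byte[4]=0xE4 cont=1 payload=0x64=100: acc |= 100<<0 -> acc=100 shift=7
  byte[5]=0x8D cont=1 payload=0x0D=13: acc |= 13<<7 -> acc=1764 shift=14
  byte[6]=0x5B cont=0 payload=0x5B=91: acc |= 91<<14 -> acc=1492708 shift=21 [end]
Varint 2: bytes[4:7] = E4 8D 5B -> value 1492708 (3 byte(s))
  byte[7]=0x86 cont=1 payload=0x06=6: acc |= 6<<0 -> acc=6 shift=7
  byte[8]=0x06 cont=0 payload=0x06=6: acc |= 6<<7 -> acc=774 shift=14 [end]
Varint 3: bytes[7:9] = 86 06 -> value 774 (2 byte(s))
  byte[9]=0xC6 cont=1 payload=0x46=70: acc |= 70<<0 -> acc=70 shift=7
  byte[10]=0xAB cont=1 payload=0x2B=43: acc |= 43<<7 -> acc=5574 shift=14
  byte[11]=0x98 cont=1 payload=0x18=24: acc |= 24<<14 -> acc=398790 shift=21
  byte[12]=0x35 cont=0 payload=0x35=53: acc |= 53<<21 -> acc=111547846 shift=28 [end]
Varint 4: bytes[9:13] = C6 AB 98 35 -> value 111547846 (4 byte(s))
  byte[13]=0x4A cont=0 payload=0x4A=74: acc |= 74<<0 -> acc=74 shift=7 [end]
Varint 5: bytes[13:14] = 4A -> value 74 (1 byte(s))

Answer: 4 3 2 4 1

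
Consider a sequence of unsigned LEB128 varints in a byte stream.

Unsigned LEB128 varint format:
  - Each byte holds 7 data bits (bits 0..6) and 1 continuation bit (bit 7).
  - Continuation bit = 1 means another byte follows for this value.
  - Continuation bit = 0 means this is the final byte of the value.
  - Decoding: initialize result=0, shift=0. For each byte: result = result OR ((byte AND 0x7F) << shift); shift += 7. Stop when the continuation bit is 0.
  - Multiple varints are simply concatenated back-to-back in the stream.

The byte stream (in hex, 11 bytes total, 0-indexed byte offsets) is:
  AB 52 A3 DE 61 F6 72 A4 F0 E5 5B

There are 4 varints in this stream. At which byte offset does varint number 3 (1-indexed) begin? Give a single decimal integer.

  byte[0]=0xAB cont=1 payload=0x2B=43: acc |= 43<<0 -> acc=43 shift=7
  byte[1]=0x52 cont=0 payload=0x52=82: acc |= 82<<7 -> acc=10539 shift=14 [end]
Varint 1: bytes[0:2] = AB 52 -> value 10539 (2 byte(s))
  byte[2]=0xA3 cont=1 payload=0x23=35: acc |= 35<<0 -> acc=35 shift=7
  byte[3]=0xDE cont=1 payload=0x5E=94: acc |= 94<<7 -> acc=12067 shift=14
  byte[4]=0x61 cont=0 payload=0x61=97: acc |= 97<<14 -> acc=1601315 shift=21 [end]
Varint 2: bytes[2:5] = A3 DE 61 -> value 1601315 (3 byte(s))
  byte[5]=0xF6 cont=1 payload=0x76=118: acc |= 118<<0 -> acc=118 shift=7
  byte[6]=0x72 cont=0 payload=0x72=114: acc |= 114<<7 -> acc=14710 shift=14 [end]
Varint 3: bytes[5:7] = F6 72 -> value 14710 (2 byte(s))
  byte[7]=0xA4 cont=1 payload=0x24=36: acc |= 36<<0 -> acc=36 shift=7
  byte[8]=0xF0 cont=1 payload=0x70=112: acc |= 112<<7 -> acc=14372 shift=14
  byte[9]=0xE5 cont=1 payload=0x65=101: acc |= 101<<14 -> acc=1669156 shift=21
  byte[10]=0x5B cont=0 payload=0x5B=91: acc |= 91<<21 -> acc=192509988 shift=28 [end]
Varint 4: bytes[7:11] = A4 F0 E5 5B -> value 192509988 (4 byte(s))

Answer: 5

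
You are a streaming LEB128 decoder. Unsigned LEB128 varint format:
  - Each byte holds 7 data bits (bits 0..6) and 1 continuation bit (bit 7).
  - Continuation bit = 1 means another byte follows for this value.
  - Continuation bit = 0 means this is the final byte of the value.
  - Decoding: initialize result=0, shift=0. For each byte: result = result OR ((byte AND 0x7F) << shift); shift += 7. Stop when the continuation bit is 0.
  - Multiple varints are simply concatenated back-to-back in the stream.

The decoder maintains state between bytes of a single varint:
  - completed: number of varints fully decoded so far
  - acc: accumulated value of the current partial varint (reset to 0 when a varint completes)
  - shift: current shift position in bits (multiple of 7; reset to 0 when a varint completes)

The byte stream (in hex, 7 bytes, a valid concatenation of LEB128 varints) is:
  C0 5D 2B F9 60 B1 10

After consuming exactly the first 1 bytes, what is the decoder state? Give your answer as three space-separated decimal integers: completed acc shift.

Answer: 0 64 7

Derivation:
byte[0]=0xC0 cont=1 payload=0x40: acc |= 64<<0 -> completed=0 acc=64 shift=7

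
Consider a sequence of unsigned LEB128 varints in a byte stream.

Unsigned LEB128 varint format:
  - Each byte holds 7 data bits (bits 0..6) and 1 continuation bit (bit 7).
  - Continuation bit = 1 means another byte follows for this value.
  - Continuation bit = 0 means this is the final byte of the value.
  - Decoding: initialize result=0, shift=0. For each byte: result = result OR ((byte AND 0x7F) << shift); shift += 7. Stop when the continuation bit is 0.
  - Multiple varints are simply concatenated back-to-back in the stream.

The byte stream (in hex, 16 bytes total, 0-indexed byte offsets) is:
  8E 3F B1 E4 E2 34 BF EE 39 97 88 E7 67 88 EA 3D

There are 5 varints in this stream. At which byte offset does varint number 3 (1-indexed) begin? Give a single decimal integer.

  byte[0]=0x8E cont=1 payload=0x0E=14: acc |= 14<<0 -> acc=14 shift=7
  byte[1]=0x3F cont=0 payload=0x3F=63: acc |= 63<<7 -> acc=8078 shift=14 [end]
Varint 1: bytes[0:2] = 8E 3F -> value 8078 (2 byte(s))
  byte[2]=0xB1 cont=1 payload=0x31=49: acc |= 49<<0 -> acc=49 shift=7
  byte[3]=0xE4 cont=1 payload=0x64=100: acc |= 100<<7 -> acc=12849 shift=14
  byte[4]=0xE2 cont=1 payload=0x62=98: acc |= 98<<14 -> acc=1618481 shift=21
  byte[5]=0x34 cont=0 payload=0x34=52: acc |= 52<<21 -> acc=110670385 shift=28 [end]
Varint 2: bytes[2:6] = B1 E4 E2 34 -> value 110670385 (4 byte(s))
  byte[6]=0xBF cont=1 payload=0x3F=63: acc |= 63<<0 -> acc=63 shift=7
  byte[7]=0xEE cont=1 payload=0x6E=110: acc |= 110<<7 -> acc=14143 shift=14
  byte[8]=0x39 cont=0 payload=0x39=57: acc |= 57<<14 -> acc=948031 shift=21 [end]
Varint 3: bytes[6:9] = BF EE 39 -> value 948031 (3 byte(s))
  byte[9]=0x97 cont=1 payload=0x17=23: acc |= 23<<0 -> acc=23 shift=7
  byte[10]=0x88 cont=1 payload=0x08=8: acc |= 8<<7 -> acc=1047 shift=14
  byte[11]=0xE7 cont=1 payload=0x67=103: acc |= 103<<14 -> acc=1688599 shift=21
  byte[12]=0x67 cont=0 payload=0x67=103: acc |= 103<<21 -> acc=217695255 shift=28 [end]
Varint 4: bytes[9:13] = 97 88 E7 67 -> value 217695255 (4 byte(s))
  byte[13]=0x88 cont=1 payload=0x08=8: acc |= 8<<0 -> acc=8 shift=7
  byte[14]=0xEA cont=1 payload=0x6A=106: acc |= 106<<7 -> acc=13576 shift=14
  byte[15]=0x3D cont=0 payload=0x3D=61: acc |= 61<<14 -> acc=1013000 shift=21 [end]
Varint 5: bytes[13:16] = 88 EA 3D -> value 1013000 (3 byte(s))

Answer: 6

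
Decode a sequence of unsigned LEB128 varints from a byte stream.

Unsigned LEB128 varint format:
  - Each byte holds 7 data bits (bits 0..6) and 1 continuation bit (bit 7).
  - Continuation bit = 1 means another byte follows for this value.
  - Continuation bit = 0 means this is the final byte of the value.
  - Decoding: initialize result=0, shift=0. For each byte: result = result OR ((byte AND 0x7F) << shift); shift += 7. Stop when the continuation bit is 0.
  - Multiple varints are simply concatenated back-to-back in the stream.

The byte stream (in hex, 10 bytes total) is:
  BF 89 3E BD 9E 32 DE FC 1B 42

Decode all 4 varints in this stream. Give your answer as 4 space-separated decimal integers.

  byte[0]=0xBF cont=1 payload=0x3F=63: acc |= 63<<0 -> acc=63 shift=7
  byte[1]=0x89 cont=1 payload=0x09=9: acc |= 9<<7 -> acc=1215 shift=14
  byte[2]=0x3E cont=0 payload=0x3E=62: acc |= 62<<14 -> acc=1017023 shift=21 [end]
Varint 1: bytes[0:3] = BF 89 3E -> value 1017023 (3 byte(s))
  byte[3]=0xBD cont=1 payload=0x3D=61: acc |= 61<<0 -> acc=61 shift=7
  byte[4]=0x9E cont=1 payload=0x1E=30: acc |= 30<<7 -> acc=3901 shift=14
  byte[5]=0x32 cont=0 payload=0x32=50: acc |= 50<<14 -> acc=823101 shift=21 [end]
Varint 2: bytes[3:6] = BD 9E 32 -> value 823101 (3 byte(s))
  byte[6]=0xDE cont=1 payload=0x5E=94: acc |= 94<<0 -> acc=94 shift=7
  byte[7]=0xFC cont=1 payload=0x7C=124: acc |= 124<<7 -> acc=15966 shift=14
  byte[8]=0x1B cont=0 payload=0x1B=27: acc |= 27<<14 -> acc=458334 shift=21 [end]
Varint 3: bytes[6:9] = DE FC 1B -> value 458334 (3 byte(s))
  byte[9]=0x42 cont=0 payload=0x42=66: acc |= 66<<0 -> acc=66 shift=7 [end]
Varint 4: bytes[9:10] = 42 -> value 66 (1 byte(s))

Answer: 1017023 823101 458334 66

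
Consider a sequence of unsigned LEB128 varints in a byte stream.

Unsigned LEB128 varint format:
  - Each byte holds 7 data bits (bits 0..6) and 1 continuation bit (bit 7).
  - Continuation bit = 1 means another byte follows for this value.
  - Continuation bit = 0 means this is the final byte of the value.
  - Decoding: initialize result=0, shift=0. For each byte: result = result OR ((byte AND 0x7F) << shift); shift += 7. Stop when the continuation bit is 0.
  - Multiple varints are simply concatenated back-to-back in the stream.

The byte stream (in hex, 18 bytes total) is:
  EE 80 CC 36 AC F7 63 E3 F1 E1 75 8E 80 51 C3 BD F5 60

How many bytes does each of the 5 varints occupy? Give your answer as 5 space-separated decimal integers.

  byte[0]=0xEE cont=1 payload=0x6E=110: acc |= 110<<0 -> acc=110 shift=7
  byte[1]=0x80 cont=1 payload=0x00=0: acc |= 0<<7 -> acc=110 shift=14
  byte[2]=0xCC cont=1 payload=0x4C=76: acc |= 76<<14 -> acc=1245294 shift=21
  byte[3]=0x36 cont=0 payload=0x36=54: acc |= 54<<21 -> acc=114491502 shift=28 [end]
Varint 1: bytes[0:4] = EE 80 CC 36 -> value 114491502 (4 byte(s))
  byte[4]=0xAC cont=1 payload=0x2C=44: acc |= 44<<0 -> acc=44 shift=7
  byte[5]=0xF7 cont=1 payload=0x77=119: acc |= 119<<7 -> acc=15276 shift=14
  byte[6]=0x63 cont=0 payload=0x63=99: acc |= 99<<14 -> acc=1637292 shift=21 [end]
Varint 2: bytes[4:7] = AC F7 63 -> value 1637292 (3 byte(s))
  byte[7]=0xE3 cont=1 payload=0x63=99: acc |= 99<<0 -> acc=99 shift=7
  byte[8]=0xF1 cont=1 payload=0x71=113: acc |= 113<<7 -> acc=14563 shift=14
  byte[9]=0xE1 cont=1 payload=0x61=97: acc |= 97<<14 -> acc=1603811 shift=21
  byte[10]=0x75 cont=0 payload=0x75=117: acc |= 117<<21 -> acc=246970595 shift=28 [end]
Varint 3: bytes[7:11] = E3 F1 E1 75 -> value 246970595 (4 byte(s))
  byte[11]=0x8E cont=1 payload=0x0E=14: acc |= 14<<0 -> acc=14 shift=7
  byte[12]=0x80 cont=1 payload=0x00=0: acc |= 0<<7 -> acc=14 shift=14
  byte[13]=0x51 cont=0 payload=0x51=81: acc |= 81<<14 -> acc=1327118 shift=21 [end]
Varint 4: bytes[11:14] = 8E 80 51 -> value 1327118 (3 byte(s))
  byte[14]=0xC3 cont=1 payload=0x43=67: acc |= 67<<0 -> acc=67 shift=7
  byte[15]=0xBD cont=1 payload=0x3D=61: acc |= 61<<7 -> acc=7875 shift=14
  byte[16]=0xF5 cont=1 payload=0x75=117: acc |= 117<<14 -> acc=1924803 shift=21
  byte[17]=0x60 cont=0 payload=0x60=96: acc |= 96<<21 -> acc=203251395 shift=28 [end]
Varint 5: bytes[14:18] = C3 BD F5 60 -> value 203251395 (4 byte(s))

Answer: 4 3 4 3 4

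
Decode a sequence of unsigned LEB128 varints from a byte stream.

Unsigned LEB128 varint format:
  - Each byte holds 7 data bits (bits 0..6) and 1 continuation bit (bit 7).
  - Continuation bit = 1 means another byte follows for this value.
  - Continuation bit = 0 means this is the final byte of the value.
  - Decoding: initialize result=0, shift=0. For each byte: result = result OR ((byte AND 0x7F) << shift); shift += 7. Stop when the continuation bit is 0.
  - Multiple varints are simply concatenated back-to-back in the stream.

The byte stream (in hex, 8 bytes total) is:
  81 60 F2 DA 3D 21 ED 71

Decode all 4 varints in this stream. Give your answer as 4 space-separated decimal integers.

Answer: 12289 1011058 33 14573

Derivation:
  byte[0]=0x81 cont=1 payload=0x01=1: acc |= 1<<0 -> acc=1 shift=7
  byte[1]=0x60 cont=0 payload=0x60=96: acc |= 96<<7 -> acc=12289 shift=14 [end]
Varint 1: bytes[0:2] = 81 60 -> value 12289 (2 byte(s))
  byte[2]=0xF2 cont=1 payload=0x72=114: acc |= 114<<0 -> acc=114 shift=7
  byte[3]=0xDA cont=1 payload=0x5A=90: acc |= 90<<7 -> acc=11634 shift=14
  byte[4]=0x3D cont=0 payload=0x3D=61: acc |= 61<<14 -> acc=1011058 shift=21 [end]
Varint 2: bytes[2:5] = F2 DA 3D -> value 1011058 (3 byte(s))
  byte[5]=0x21 cont=0 payload=0x21=33: acc |= 33<<0 -> acc=33 shift=7 [end]
Varint 3: bytes[5:6] = 21 -> value 33 (1 byte(s))
  byte[6]=0xED cont=1 payload=0x6D=109: acc |= 109<<0 -> acc=109 shift=7
  byte[7]=0x71 cont=0 payload=0x71=113: acc |= 113<<7 -> acc=14573 shift=14 [end]
Varint 4: bytes[6:8] = ED 71 -> value 14573 (2 byte(s))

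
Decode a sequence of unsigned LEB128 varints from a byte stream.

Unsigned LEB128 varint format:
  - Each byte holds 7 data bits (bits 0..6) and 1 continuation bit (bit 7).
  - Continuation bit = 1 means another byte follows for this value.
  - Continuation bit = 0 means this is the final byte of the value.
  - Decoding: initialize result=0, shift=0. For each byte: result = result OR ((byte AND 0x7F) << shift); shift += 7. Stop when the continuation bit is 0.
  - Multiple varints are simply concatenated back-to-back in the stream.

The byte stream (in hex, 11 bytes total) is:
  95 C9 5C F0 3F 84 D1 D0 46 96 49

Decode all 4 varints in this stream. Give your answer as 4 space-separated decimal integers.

Answer: 1516693 8176 148121732 9366

Derivation:
  byte[0]=0x95 cont=1 payload=0x15=21: acc |= 21<<0 -> acc=21 shift=7
  byte[1]=0xC9 cont=1 payload=0x49=73: acc |= 73<<7 -> acc=9365 shift=14
  byte[2]=0x5C cont=0 payload=0x5C=92: acc |= 92<<14 -> acc=1516693 shift=21 [end]
Varint 1: bytes[0:3] = 95 C9 5C -> value 1516693 (3 byte(s))
  byte[3]=0xF0 cont=1 payload=0x70=112: acc |= 112<<0 -> acc=112 shift=7
  byte[4]=0x3F cont=0 payload=0x3F=63: acc |= 63<<7 -> acc=8176 shift=14 [end]
Varint 2: bytes[3:5] = F0 3F -> value 8176 (2 byte(s))
  byte[5]=0x84 cont=1 payload=0x04=4: acc |= 4<<0 -> acc=4 shift=7
  byte[6]=0xD1 cont=1 payload=0x51=81: acc |= 81<<7 -> acc=10372 shift=14
  byte[7]=0xD0 cont=1 payload=0x50=80: acc |= 80<<14 -> acc=1321092 shift=21
  byte[8]=0x46 cont=0 payload=0x46=70: acc |= 70<<21 -> acc=148121732 shift=28 [end]
Varint 3: bytes[5:9] = 84 D1 D0 46 -> value 148121732 (4 byte(s))
  byte[9]=0x96 cont=1 payload=0x16=22: acc |= 22<<0 -> acc=22 shift=7
  byte[10]=0x49 cont=0 payload=0x49=73: acc |= 73<<7 -> acc=9366 shift=14 [end]
Varint 4: bytes[9:11] = 96 49 -> value 9366 (2 byte(s))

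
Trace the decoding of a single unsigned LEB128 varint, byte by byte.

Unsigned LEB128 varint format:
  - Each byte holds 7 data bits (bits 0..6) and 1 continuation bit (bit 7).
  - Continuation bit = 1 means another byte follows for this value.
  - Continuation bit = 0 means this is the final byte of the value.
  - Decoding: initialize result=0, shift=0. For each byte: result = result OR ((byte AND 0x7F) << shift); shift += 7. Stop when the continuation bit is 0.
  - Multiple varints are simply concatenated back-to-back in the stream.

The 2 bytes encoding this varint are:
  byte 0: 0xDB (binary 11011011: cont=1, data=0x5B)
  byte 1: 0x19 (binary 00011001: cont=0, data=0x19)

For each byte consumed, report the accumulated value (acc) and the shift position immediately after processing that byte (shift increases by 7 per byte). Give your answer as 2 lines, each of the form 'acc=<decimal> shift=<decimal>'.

Answer: acc=91 shift=7
acc=3291 shift=14

Derivation:
byte 0=0xDB: payload=0x5B=91, contrib = 91<<0 = 91; acc -> 91, shift -> 7
byte 1=0x19: payload=0x19=25, contrib = 25<<7 = 3200; acc -> 3291, shift -> 14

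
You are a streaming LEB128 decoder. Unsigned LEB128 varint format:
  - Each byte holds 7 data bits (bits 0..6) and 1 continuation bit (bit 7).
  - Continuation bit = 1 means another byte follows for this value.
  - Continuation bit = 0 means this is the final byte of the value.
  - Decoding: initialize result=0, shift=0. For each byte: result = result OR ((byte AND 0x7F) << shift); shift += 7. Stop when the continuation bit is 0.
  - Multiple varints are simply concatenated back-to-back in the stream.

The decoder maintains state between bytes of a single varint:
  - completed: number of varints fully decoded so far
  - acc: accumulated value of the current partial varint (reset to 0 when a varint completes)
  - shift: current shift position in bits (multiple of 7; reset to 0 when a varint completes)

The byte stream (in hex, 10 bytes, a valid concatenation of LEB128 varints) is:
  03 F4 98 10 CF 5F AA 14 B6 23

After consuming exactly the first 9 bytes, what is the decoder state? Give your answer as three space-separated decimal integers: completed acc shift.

Answer: 4 54 7

Derivation:
byte[0]=0x03 cont=0 payload=0x03: varint #1 complete (value=3); reset -> completed=1 acc=0 shift=0
byte[1]=0xF4 cont=1 payload=0x74: acc |= 116<<0 -> completed=1 acc=116 shift=7
byte[2]=0x98 cont=1 payload=0x18: acc |= 24<<7 -> completed=1 acc=3188 shift=14
byte[3]=0x10 cont=0 payload=0x10: varint #2 complete (value=265332); reset -> completed=2 acc=0 shift=0
byte[4]=0xCF cont=1 payload=0x4F: acc |= 79<<0 -> completed=2 acc=79 shift=7
byte[5]=0x5F cont=0 payload=0x5F: varint #3 complete (value=12239); reset -> completed=3 acc=0 shift=0
byte[6]=0xAA cont=1 payload=0x2A: acc |= 42<<0 -> completed=3 acc=42 shift=7
byte[7]=0x14 cont=0 payload=0x14: varint #4 complete (value=2602); reset -> completed=4 acc=0 shift=0
byte[8]=0xB6 cont=1 payload=0x36: acc |= 54<<0 -> completed=4 acc=54 shift=7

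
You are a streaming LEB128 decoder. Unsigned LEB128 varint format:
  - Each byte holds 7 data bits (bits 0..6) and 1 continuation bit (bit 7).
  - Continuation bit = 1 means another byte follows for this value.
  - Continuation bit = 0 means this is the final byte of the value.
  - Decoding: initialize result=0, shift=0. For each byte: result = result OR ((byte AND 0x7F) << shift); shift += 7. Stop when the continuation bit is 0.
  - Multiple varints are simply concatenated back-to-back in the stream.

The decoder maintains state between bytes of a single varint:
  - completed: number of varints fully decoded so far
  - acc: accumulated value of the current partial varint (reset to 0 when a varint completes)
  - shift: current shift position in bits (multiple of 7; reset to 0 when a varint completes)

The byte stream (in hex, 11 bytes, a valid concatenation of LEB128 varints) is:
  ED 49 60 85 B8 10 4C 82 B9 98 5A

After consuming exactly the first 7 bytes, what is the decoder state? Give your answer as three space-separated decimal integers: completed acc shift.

byte[0]=0xED cont=1 payload=0x6D: acc |= 109<<0 -> completed=0 acc=109 shift=7
byte[1]=0x49 cont=0 payload=0x49: varint #1 complete (value=9453); reset -> completed=1 acc=0 shift=0
byte[2]=0x60 cont=0 payload=0x60: varint #2 complete (value=96); reset -> completed=2 acc=0 shift=0
byte[3]=0x85 cont=1 payload=0x05: acc |= 5<<0 -> completed=2 acc=5 shift=7
byte[4]=0xB8 cont=1 payload=0x38: acc |= 56<<7 -> completed=2 acc=7173 shift=14
byte[5]=0x10 cont=0 payload=0x10: varint #3 complete (value=269317); reset -> completed=3 acc=0 shift=0
byte[6]=0x4C cont=0 payload=0x4C: varint #4 complete (value=76); reset -> completed=4 acc=0 shift=0

Answer: 4 0 0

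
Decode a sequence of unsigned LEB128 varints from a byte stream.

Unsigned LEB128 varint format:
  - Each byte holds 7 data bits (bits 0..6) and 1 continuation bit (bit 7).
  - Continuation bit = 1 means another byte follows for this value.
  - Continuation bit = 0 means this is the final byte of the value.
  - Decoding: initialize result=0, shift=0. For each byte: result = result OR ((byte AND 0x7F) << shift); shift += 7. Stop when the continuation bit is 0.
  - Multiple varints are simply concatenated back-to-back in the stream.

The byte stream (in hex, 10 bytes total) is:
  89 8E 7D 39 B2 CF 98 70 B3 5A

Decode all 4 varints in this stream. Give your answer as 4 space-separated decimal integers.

  byte[0]=0x89 cont=1 payload=0x09=9: acc |= 9<<0 -> acc=9 shift=7
  byte[1]=0x8E cont=1 payload=0x0E=14: acc |= 14<<7 -> acc=1801 shift=14
  byte[2]=0x7D cont=0 payload=0x7D=125: acc |= 125<<14 -> acc=2049801 shift=21 [end]
Varint 1: bytes[0:3] = 89 8E 7D -> value 2049801 (3 byte(s))
  byte[3]=0x39 cont=0 payload=0x39=57: acc |= 57<<0 -> acc=57 shift=7 [end]
Varint 2: bytes[3:4] = 39 -> value 57 (1 byte(s))
  byte[4]=0xB2 cont=1 payload=0x32=50: acc |= 50<<0 -> acc=50 shift=7
  byte[5]=0xCF cont=1 payload=0x4F=79: acc |= 79<<7 -> acc=10162 shift=14
  byte[6]=0x98 cont=1 payload=0x18=24: acc |= 24<<14 -> acc=403378 shift=21
  byte[7]=0x70 cont=0 payload=0x70=112: acc |= 112<<21 -> acc=235284402 shift=28 [end]
Varint 3: bytes[4:8] = B2 CF 98 70 -> value 235284402 (4 byte(s))
  byte[8]=0xB3 cont=1 payload=0x33=51: acc |= 51<<0 -> acc=51 shift=7
  byte[9]=0x5A cont=0 payload=0x5A=90: acc |= 90<<7 -> acc=11571 shift=14 [end]
Varint 4: bytes[8:10] = B3 5A -> value 11571 (2 byte(s))

Answer: 2049801 57 235284402 11571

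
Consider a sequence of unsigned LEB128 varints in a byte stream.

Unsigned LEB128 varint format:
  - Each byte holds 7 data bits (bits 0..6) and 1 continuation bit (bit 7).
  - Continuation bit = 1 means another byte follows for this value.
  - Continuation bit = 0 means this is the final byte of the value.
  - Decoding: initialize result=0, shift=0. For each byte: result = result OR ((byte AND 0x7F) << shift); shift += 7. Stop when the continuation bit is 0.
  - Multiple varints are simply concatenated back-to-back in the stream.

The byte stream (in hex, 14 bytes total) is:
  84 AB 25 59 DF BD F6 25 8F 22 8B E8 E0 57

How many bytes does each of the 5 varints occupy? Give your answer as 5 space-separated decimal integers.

Answer: 3 1 4 2 4

Derivation:
  byte[0]=0x84 cont=1 payload=0x04=4: acc |= 4<<0 -> acc=4 shift=7
  byte[1]=0xAB cont=1 payload=0x2B=43: acc |= 43<<7 -> acc=5508 shift=14
  byte[2]=0x25 cont=0 payload=0x25=37: acc |= 37<<14 -> acc=611716 shift=21 [end]
Varint 1: bytes[0:3] = 84 AB 25 -> value 611716 (3 byte(s))
  byte[3]=0x59 cont=0 payload=0x59=89: acc |= 89<<0 -> acc=89 shift=7 [end]
Varint 2: bytes[3:4] = 59 -> value 89 (1 byte(s))
  byte[4]=0xDF cont=1 payload=0x5F=95: acc |= 95<<0 -> acc=95 shift=7
  byte[5]=0xBD cont=1 payload=0x3D=61: acc |= 61<<7 -> acc=7903 shift=14
  byte[6]=0xF6 cont=1 payload=0x76=118: acc |= 118<<14 -> acc=1941215 shift=21
  byte[7]=0x25 cont=0 payload=0x25=37: acc |= 37<<21 -> acc=79535839 shift=28 [end]
Varint 3: bytes[4:8] = DF BD F6 25 -> value 79535839 (4 byte(s))
  byte[8]=0x8F cont=1 payload=0x0F=15: acc |= 15<<0 -> acc=15 shift=7
  byte[9]=0x22 cont=0 payload=0x22=34: acc |= 34<<7 -> acc=4367 shift=14 [end]
Varint 4: bytes[8:10] = 8F 22 -> value 4367 (2 byte(s))
  byte[10]=0x8B cont=1 payload=0x0B=11: acc |= 11<<0 -> acc=11 shift=7
  byte[11]=0xE8 cont=1 payload=0x68=104: acc |= 104<<7 -> acc=13323 shift=14
  byte[12]=0xE0 cont=1 payload=0x60=96: acc |= 96<<14 -> acc=1586187 shift=21
  byte[13]=0x57 cont=0 payload=0x57=87: acc |= 87<<21 -> acc=184038411 shift=28 [end]
Varint 5: bytes[10:14] = 8B E8 E0 57 -> value 184038411 (4 byte(s))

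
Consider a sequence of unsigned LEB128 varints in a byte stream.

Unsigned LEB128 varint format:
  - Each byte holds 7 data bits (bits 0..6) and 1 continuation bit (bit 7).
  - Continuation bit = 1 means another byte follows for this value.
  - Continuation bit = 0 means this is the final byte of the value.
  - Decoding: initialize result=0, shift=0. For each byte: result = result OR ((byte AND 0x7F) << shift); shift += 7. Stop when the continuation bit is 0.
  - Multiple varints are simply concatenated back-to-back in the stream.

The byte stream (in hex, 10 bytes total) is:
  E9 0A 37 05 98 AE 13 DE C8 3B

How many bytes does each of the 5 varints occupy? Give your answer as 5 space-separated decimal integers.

  byte[0]=0xE9 cont=1 payload=0x69=105: acc |= 105<<0 -> acc=105 shift=7
  byte[1]=0x0A cont=0 payload=0x0A=10: acc |= 10<<7 -> acc=1385 shift=14 [end]
Varint 1: bytes[0:2] = E9 0A -> value 1385 (2 byte(s))
  byte[2]=0x37 cont=0 payload=0x37=55: acc |= 55<<0 -> acc=55 shift=7 [end]
Varint 2: bytes[2:3] = 37 -> value 55 (1 byte(s))
  byte[3]=0x05 cont=0 payload=0x05=5: acc |= 5<<0 -> acc=5 shift=7 [end]
Varint 3: bytes[3:4] = 05 -> value 5 (1 byte(s))
  byte[4]=0x98 cont=1 payload=0x18=24: acc |= 24<<0 -> acc=24 shift=7
  byte[5]=0xAE cont=1 payload=0x2E=46: acc |= 46<<7 -> acc=5912 shift=14
  byte[6]=0x13 cont=0 payload=0x13=19: acc |= 19<<14 -> acc=317208 shift=21 [end]
Varint 4: bytes[4:7] = 98 AE 13 -> value 317208 (3 byte(s))
  byte[7]=0xDE cont=1 payload=0x5E=94: acc |= 94<<0 -> acc=94 shift=7
  byte[8]=0xC8 cont=1 payload=0x48=72: acc |= 72<<7 -> acc=9310 shift=14
  byte[9]=0x3B cont=0 payload=0x3B=59: acc |= 59<<14 -> acc=975966 shift=21 [end]
Varint 5: bytes[7:10] = DE C8 3B -> value 975966 (3 byte(s))

Answer: 2 1 1 3 3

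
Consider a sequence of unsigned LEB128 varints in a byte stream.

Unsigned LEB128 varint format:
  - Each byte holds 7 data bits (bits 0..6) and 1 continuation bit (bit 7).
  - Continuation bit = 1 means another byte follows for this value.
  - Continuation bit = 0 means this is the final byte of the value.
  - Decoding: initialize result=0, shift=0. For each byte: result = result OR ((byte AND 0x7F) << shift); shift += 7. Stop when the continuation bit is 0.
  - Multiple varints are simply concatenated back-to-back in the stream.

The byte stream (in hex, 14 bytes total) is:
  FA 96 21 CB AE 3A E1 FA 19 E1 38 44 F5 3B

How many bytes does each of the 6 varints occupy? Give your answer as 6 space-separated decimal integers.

Answer: 3 3 3 2 1 2

Derivation:
  byte[0]=0xFA cont=1 payload=0x7A=122: acc |= 122<<0 -> acc=122 shift=7
  byte[1]=0x96 cont=1 payload=0x16=22: acc |= 22<<7 -> acc=2938 shift=14
  byte[2]=0x21 cont=0 payload=0x21=33: acc |= 33<<14 -> acc=543610 shift=21 [end]
Varint 1: bytes[0:3] = FA 96 21 -> value 543610 (3 byte(s))
  byte[3]=0xCB cont=1 payload=0x4B=75: acc |= 75<<0 -> acc=75 shift=7
  byte[4]=0xAE cont=1 payload=0x2E=46: acc |= 46<<7 -> acc=5963 shift=14
  byte[5]=0x3A cont=0 payload=0x3A=58: acc |= 58<<14 -> acc=956235 shift=21 [end]
Varint 2: bytes[3:6] = CB AE 3A -> value 956235 (3 byte(s))
  byte[6]=0xE1 cont=1 payload=0x61=97: acc |= 97<<0 -> acc=97 shift=7
  byte[7]=0xFA cont=1 payload=0x7A=122: acc |= 122<<7 -> acc=15713 shift=14
  byte[8]=0x19 cont=0 payload=0x19=25: acc |= 25<<14 -> acc=425313 shift=21 [end]
Varint 3: bytes[6:9] = E1 FA 19 -> value 425313 (3 byte(s))
  byte[9]=0xE1 cont=1 payload=0x61=97: acc |= 97<<0 -> acc=97 shift=7
  byte[10]=0x38 cont=0 payload=0x38=56: acc |= 56<<7 -> acc=7265 shift=14 [end]
Varint 4: bytes[9:11] = E1 38 -> value 7265 (2 byte(s))
  byte[11]=0x44 cont=0 payload=0x44=68: acc |= 68<<0 -> acc=68 shift=7 [end]
Varint 5: bytes[11:12] = 44 -> value 68 (1 byte(s))
  byte[12]=0xF5 cont=1 payload=0x75=117: acc |= 117<<0 -> acc=117 shift=7
  byte[13]=0x3B cont=0 payload=0x3B=59: acc |= 59<<7 -> acc=7669 shift=14 [end]
Varint 6: bytes[12:14] = F5 3B -> value 7669 (2 byte(s))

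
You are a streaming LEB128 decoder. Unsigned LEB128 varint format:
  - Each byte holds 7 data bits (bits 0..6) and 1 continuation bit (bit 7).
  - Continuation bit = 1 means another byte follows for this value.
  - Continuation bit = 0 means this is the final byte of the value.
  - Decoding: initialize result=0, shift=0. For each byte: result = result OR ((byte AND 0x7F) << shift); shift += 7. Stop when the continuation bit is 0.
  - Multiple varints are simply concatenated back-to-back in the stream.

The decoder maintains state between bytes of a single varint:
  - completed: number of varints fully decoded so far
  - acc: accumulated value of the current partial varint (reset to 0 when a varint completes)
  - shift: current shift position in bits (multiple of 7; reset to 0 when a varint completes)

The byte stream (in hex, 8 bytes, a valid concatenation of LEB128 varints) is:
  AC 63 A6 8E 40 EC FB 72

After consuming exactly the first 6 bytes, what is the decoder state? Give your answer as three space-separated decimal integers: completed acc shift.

byte[0]=0xAC cont=1 payload=0x2C: acc |= 44<<0 -> completed=0 acc=44 shift=7
byte[1]=0x63 cont=0 payload=0x63: varint #1 complete (value=12716); reset -> completed=1 acc=0 shift=0
byte[2]=0xA6 cont=1 payload=0x26: acc |= 38<<0 -> completed=1 acc=38 shift=7
byte[3]=0x8E cont=1 payload=0x0E: acc |= 14<<7 -> completed=1 acc=1830 shift=14
byte[4]=0x40 cont=0 payload=0x40: varint #2 complete (value=1050406); reset -> completed=2 acc=0 shift=0
byte[5]=0xEC cont=1 payload=0x6C: acc |= 108<<0 -> completed=2 acc=108 shift=7

Answer: 2 108 7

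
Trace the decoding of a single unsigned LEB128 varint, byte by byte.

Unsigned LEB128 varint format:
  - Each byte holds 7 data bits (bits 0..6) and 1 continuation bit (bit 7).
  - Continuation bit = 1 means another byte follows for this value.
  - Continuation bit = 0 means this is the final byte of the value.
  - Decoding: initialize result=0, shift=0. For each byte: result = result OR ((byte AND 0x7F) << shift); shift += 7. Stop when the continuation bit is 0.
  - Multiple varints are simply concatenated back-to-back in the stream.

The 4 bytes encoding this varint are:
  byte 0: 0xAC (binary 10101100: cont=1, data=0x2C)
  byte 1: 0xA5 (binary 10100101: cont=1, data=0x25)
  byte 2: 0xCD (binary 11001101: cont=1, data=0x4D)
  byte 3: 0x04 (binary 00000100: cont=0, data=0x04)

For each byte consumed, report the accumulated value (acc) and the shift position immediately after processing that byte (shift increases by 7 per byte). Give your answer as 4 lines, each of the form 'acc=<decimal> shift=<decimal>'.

Answer: acc=44 shift=7
acc=4780 shift=14
acc=1266348 shift=21
acc=9654956 shift=28

Derivation:
byte 0=0xAC: payload=0x2C=44, contrib = 44<<0 = 44; acc -> 44, shift -> 7
byte 1=0xA5: payload=0x25=37, contrib = 37<<7 = 4736; acc -> 4780, shift -> 14
byte 2=0xCD: payload=0x4D=77, contrib = 77<<14 = 1261568; acc -> 1266348, shift -> 21
byte 3=0x04: payload=0x04=4, contrib = 4<<21 = 8388608; acc -> 9654956, shift -> 28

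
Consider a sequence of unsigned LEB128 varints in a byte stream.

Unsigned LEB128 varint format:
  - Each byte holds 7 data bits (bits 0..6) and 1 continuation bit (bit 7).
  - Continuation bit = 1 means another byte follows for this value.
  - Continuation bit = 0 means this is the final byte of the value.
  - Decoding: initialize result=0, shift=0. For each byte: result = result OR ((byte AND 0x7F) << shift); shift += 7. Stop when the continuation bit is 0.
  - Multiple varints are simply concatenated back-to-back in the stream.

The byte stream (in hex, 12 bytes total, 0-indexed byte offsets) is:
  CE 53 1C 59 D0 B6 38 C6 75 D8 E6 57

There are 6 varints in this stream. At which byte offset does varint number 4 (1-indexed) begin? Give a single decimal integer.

  byte[0]=0xCE cont=1 payload=0x4E=78: acc |= 78<<0 -> acc=78 shift=7
  byte[1]=0x53 cont=0 payload=0x53=83: acc |= 83<<7 -> acc=10702 shift=14 [end]
Varint 1: bytes[0:2] = CE 53 -> value 10702 (2 byte(s))
  byte[2]=0x1C cont=0 payload=0x1C=28: acc |= 28<<0 -> acc=28 shift=7 [end]
Varint 2: bytes[2:3] = 1C -> value 28 (1 byte(s))
  byte[3]=0x59 cont=0 payload=0x59=89: acc |= 89<<0 -> acc=89 shift=7 [end]
Varint 3: bytes[3:4] = 59 -> value 89 (1 byte(s))
  byte[4]=0xD0 cont=1 payload=0x50=80: acc |= 80<<0 -> acc=80 shift=7
  byte[5]=0xB6 cont=1 payload=0x36=54: acc |= 54<<7 -> acc=6992 shift=14
  byte[6]=0x38 cont=0 payload=0x38=56: acc |= 56<<14 -> acc=924496 shift=21 [end]
Varint 4: bytes[4:7] = D0 B6 38 -> value 924496 (3 byte(s))
  byte[7]=0xC6 cont=1 payload=0x46=70: acc |= 70<<0 -> acc=70 shift=7
  byte[8]=0x75 cont=0 payload=0x75=117: acc |= 117<<7 -> acc=15046 shift=14 [end]
Varint 5: bytes[7:9] = C6 75 -> value 15046 (2 byte(s))
  byte[9]=0xD8 cont=1 payload=0x58=88: acc |= 88<<0 -> acc=88 shift=7
  byte[10]=0xE6 cont=1 payload=0x66=102: acc |= 102<<7 -> acc=13144 shift=14
  byte[11]=0x57 cont=0 payload=0x57=87: acc |= 87<<14 -> acc=1438552 shift=21 [end]
Varint 6: bytes[9:12] = D8 E6 57 -> value 1438552 (3 byte(s))

Answer: 4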